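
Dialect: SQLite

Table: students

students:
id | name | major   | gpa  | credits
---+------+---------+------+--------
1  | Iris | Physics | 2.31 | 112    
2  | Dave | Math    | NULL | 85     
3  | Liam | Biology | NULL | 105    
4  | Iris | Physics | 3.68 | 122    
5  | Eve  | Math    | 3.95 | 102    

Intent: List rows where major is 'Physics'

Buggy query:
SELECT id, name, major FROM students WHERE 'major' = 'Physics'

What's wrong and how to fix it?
Bug: 'major' in single quotes is a string literal, not the column; the comparison is literal-vs-literal and never true

Fix: Reference the column as major without single quotes

Corrected query:
SELECT id, name, major FROM students WHERE major = 'Physics'

Result:
id | name | major  
---+------+--------
1  | Iris | Physics
4  | Iris | Physics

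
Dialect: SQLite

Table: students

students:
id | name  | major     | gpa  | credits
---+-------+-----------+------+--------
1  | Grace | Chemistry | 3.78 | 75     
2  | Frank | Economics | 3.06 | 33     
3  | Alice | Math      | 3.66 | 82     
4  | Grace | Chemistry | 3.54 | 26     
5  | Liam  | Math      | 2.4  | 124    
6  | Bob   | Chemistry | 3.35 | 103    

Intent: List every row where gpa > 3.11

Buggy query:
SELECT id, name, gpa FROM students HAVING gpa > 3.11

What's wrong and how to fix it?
Bug: This is a non-aggregate query (no GROUP BY, no aggregates), so in SQLite the HAVING clause is invalid here; a row-level condition belongs in WHERE

Fix: Replace HAVING with WHERE since the condition applies to individual rows

Corrected query:
SELECT id, name, gpa FROM students WHERE gpa > 3.11

Result:
id | name  | gpa 
---+-------+-----
1  | Grace | 3.78
3  | Alice | 3.66
4  | Grace | 3.54
6  | Bob   | 3.35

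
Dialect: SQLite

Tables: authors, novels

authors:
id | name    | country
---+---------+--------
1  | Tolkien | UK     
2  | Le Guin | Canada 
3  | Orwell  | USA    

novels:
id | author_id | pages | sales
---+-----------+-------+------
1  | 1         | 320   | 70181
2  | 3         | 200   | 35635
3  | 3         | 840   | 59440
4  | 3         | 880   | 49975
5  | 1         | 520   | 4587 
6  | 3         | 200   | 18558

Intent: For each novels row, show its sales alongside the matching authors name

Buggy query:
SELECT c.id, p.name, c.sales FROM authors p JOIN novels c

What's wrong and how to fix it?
Bug: JOIN with no ON clause produces a cartesian product; every novels row pairs with every authors row

Fix: Add ON c.author_id = p.id to the JOIN

Corrected query:
SELECT c.id, p.name, c.sales FROM authors p JOIN novels c ON c.author_id = p.id

Result:
id | name    | sales
---+---------+------
1  | Tolkien | 70181
2  | Orwell  | 35635
3  | Orwell  | 59440
4  | Orwell  | 49975
5  | Tolkien | 4587 
6  | Orwell  | 18558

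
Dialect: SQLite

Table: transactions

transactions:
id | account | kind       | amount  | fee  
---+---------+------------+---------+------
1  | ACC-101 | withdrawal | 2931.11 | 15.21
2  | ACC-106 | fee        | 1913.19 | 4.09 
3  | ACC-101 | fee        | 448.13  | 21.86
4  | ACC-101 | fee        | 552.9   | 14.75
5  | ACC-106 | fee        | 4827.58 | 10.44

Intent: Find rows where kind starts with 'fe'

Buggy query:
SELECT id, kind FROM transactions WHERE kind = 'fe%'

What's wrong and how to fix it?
Bug: '=' compares the literal string including the % character; pattern matching needs LIKE

Fix: Replace '=' with LIKE so 'fe%' is treated as a pattern

Corrected query:
SELECT id, kind FROM transactions WHERE kind LIKE 'fe%'

Result:
id | kind
---+-----
2  | fee 
3  | fee 
4  | fee 
5  | fee 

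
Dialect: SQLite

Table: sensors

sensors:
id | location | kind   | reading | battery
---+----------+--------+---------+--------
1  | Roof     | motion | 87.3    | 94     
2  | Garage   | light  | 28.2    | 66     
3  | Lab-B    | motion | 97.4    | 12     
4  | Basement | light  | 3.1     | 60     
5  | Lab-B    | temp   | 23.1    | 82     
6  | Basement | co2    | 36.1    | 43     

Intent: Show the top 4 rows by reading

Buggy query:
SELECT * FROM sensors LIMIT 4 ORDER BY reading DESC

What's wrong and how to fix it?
Bug: ORDER BY cannot follow LIMIT; LIMIT is the final clause

Fix: Swap the clauses: ORDER BY first, then LIMIT

Corrected query:
SELECT * FROM sensors ORDER BY reading DESC LIMIT 4

Result:
id | location | kind   | reading | battery
---+----------+--------+---------+--------
3  | Lab-B    | motion | 97.4    | 12     
1  | Roof     | motion | 87.3    | 94     
6  | Basement | co2    | 36.1    | 43     
2  | Garage   | light  | 28.2    | 66     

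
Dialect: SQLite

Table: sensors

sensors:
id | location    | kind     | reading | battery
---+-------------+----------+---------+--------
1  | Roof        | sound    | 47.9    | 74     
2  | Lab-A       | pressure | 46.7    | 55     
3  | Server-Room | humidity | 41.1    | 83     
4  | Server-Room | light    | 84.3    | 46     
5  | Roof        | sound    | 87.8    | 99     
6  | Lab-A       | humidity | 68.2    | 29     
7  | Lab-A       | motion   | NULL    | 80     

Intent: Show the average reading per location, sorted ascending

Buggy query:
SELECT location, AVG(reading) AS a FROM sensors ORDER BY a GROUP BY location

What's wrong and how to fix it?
Bug: ORDER BY appears before GROUP BY; SQL clause order requires GROUP BY first

Fix: Move ORDER BY to the end, after GROUP BY

Corrected query:
SELECT location, AVG(reading) AS a FROM sensors GROUP BY location ORDER BY a

Result:
location    | a    
------------+------
Lab-A       | 57.45
Server-Room | 62.7 
Roof        | 67.85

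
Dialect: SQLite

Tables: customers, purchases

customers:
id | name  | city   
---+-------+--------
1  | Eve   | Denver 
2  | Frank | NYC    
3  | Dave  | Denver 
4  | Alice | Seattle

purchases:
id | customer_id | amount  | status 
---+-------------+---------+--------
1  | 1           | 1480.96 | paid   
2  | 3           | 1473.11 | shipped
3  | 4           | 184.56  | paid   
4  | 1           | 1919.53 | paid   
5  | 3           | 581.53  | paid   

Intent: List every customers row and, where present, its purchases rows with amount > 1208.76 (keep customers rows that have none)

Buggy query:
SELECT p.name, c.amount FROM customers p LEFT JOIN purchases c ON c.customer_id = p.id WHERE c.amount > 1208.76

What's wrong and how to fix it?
Bug: Filtering c.amount in WHERE discards the NULL rows produced by LEFT JOIN, turning it into an inner join

Fix: Move the right-table condition into the ON clause so unmatched parents are kept

Corrected query:
SELECT p.name, c.amount FROM customers p LEFT JOIN purchases c ON c.customer_id = p.id AND c.amount > 1208.76

Result:
name  | amount 
------+--------
Eve   | 1480.96
Eve   | 1919.53
Frank | NULL   
Dave  | 1473.11
Alice | NULL   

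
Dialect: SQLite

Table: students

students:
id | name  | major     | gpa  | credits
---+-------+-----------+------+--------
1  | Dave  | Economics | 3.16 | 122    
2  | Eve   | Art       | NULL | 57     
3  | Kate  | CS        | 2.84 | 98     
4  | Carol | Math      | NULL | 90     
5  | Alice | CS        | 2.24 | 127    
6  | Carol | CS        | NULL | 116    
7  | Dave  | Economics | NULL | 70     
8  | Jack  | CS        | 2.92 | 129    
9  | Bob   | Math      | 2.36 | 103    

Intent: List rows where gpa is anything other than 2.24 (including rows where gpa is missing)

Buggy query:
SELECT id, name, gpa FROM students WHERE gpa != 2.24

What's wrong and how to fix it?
Bug: 'gpa != 2.24' is unknown when gpa is NULL, so NULL rows are silently excluded

Fix: Handle NULL separately with IS NULL alongside the inequality

Corrected query:
SELECT id, name, gpa FROM students WHERE gpa != 2.24 OR gpa IS NULL

Result:
id | name  | gpa 
---+-------+-----
1  | Dave  | 3.16
2  | Eve   | NULL
3  | Kate  | 2.84
4  | Carol | NULL
6  | Carol | NULL
7  | Dave  | NULL
8  | Jack  | 2.92
9  | Bob   | 2.36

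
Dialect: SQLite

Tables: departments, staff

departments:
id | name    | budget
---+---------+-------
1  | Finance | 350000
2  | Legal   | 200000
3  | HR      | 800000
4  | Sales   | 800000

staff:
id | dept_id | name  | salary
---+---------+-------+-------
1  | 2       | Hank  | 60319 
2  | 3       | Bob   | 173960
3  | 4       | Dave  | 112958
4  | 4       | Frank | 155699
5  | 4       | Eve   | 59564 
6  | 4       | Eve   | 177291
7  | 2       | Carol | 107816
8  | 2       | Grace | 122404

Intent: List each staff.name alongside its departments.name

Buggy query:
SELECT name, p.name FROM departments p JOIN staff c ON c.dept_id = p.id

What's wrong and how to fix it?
Bug: Both tables have a 'name' column; the unqualified reference is ambiguous

Fix: Prefix ambiguous columns with the table alias

Corrected query:
SELECT c.name, p.name FROM departments p JOIN staff c ON c.dept_id = p.id

Result:
name  | name 
------+------
Hank  | Legal
Bob   | HR   
Dave  | Sales
Frank | Sales
Eve   | Sales
Eve   | Sales
Carol | Legal
Grace | Legal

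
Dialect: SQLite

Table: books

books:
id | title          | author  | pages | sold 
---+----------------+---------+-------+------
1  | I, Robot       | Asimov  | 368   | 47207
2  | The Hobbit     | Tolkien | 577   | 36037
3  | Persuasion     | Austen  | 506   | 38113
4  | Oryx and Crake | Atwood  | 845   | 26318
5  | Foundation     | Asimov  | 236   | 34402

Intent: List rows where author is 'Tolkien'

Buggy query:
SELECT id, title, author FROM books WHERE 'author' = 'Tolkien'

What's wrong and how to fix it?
Bug: Single quotes denote string literals in SQL; the column name is being compared as a constant string

Fix: Reference the column as author without single quotes

Corrected query:
SELECT id, title, author FROM books WHERE author = 'Tolkien'

Result:
id | title      | author 
---+------------+--------
2  | The Hobbit | Tolkien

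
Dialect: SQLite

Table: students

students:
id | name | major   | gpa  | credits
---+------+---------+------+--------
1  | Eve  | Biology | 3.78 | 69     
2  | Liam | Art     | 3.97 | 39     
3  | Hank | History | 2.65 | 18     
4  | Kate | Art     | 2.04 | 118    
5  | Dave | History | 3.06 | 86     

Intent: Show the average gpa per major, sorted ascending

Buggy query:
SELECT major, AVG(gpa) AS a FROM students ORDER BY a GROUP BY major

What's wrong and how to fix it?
Bug: GROUP BY must precede ORDER BY

Fix: Reorder: SELECT … FROM … GROUP BY … ORDER BY …

Corrected query:
SELECT major, AVG(gpa) AS a FROM students GROUP BY major ORDER BY a

Result:
major   | a    
--------+------
History | 2.855
Art     | 3.005
Biology | 3.78 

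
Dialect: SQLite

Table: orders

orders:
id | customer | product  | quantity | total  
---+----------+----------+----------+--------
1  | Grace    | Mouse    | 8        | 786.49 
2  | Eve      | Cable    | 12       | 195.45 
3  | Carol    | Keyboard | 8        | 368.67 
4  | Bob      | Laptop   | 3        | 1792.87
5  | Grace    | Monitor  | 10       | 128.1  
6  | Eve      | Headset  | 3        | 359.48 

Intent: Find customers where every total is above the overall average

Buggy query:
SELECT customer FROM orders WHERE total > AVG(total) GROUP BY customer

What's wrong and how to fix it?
Bug: AVG() is an aggregate; it can't sit directly in WHERE

Fix: Compute the overall average in a scalar subquery and compare each group's MIN against it in HAVING

Corrected query:
SELECT customer FROM orders GROUP BY customer HAVING MIN(total) > (SELECT AVG(total) FROM orders)

Result:
customer
--------
Bob     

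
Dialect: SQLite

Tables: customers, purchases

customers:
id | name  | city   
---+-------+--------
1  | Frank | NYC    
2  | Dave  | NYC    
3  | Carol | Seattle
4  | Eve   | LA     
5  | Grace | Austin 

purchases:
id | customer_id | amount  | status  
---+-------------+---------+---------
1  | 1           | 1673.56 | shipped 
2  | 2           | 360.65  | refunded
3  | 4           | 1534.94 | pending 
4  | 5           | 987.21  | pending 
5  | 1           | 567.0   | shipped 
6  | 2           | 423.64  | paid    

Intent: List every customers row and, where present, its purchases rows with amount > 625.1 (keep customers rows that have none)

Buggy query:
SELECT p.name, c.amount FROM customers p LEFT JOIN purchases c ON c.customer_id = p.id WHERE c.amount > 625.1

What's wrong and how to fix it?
Bug: Filtering c.amount in WHERE discards the NULL rows produced by LEFT JOIN, turning it into an inner join

Fix: Move the right-table condition into the ON clause so unmatched parents are kept

Corrected query:
SELECT p.name, c.amount FROM customers p LEFT JOIN purchases c ON c.customer_id = p.id AND c.amount > 625.1

Result:
name  | amount 
------+--------
Frank | 1673.56
Dave  | NULL   
Carol | NULL   
Eve   | 1534.94
Grace | 987.21 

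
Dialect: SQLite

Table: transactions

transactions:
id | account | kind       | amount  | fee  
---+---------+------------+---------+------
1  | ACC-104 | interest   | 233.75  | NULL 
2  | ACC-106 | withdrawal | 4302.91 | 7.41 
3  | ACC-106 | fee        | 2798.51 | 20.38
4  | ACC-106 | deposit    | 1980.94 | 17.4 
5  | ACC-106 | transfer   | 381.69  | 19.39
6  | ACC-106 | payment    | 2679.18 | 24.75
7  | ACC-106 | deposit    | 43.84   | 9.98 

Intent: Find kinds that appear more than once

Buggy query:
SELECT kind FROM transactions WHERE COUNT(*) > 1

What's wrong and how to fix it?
Bug: COUNT(*) is an aggregate and cannot be used in WHERE

Fix: GROUP BY kind, then filter groups with HAVING COUNT(*) > 1

Corrected query:
SELECT kind FROM transactions GROUP BY kind HAVING COUNT(*) > 1

Result:
kind   
-------
deposit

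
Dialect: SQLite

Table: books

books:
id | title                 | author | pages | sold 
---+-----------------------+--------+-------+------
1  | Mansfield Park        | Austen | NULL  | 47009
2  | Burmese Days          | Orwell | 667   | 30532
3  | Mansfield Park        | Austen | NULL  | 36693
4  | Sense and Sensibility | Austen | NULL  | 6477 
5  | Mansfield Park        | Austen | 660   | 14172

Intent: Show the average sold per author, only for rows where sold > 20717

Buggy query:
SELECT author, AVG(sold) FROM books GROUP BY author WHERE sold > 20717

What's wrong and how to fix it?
Bug: WHERE cannot follow GROUP BY

Fix: Place WHERE between FROM and GROUP BY

Corrected query:
SELECT author, AVG(sold) FROM books WHERE sold > 20717 GROUP BY author

Result:
author | AVG(sold)
-------+----------
Austen | 41851    
Orwell | 30532    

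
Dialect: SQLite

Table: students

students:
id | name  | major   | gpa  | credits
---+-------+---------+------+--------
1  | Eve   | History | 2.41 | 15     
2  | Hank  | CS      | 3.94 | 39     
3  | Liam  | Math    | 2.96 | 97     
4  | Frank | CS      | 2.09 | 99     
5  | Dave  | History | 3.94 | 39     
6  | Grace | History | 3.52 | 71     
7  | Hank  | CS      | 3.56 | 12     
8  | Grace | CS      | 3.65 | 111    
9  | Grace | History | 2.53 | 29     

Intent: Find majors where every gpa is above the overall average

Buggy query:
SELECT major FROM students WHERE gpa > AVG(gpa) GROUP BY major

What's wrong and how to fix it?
Bug: WHERE evaluates per row before aggregation, so AVG() is unavailable

Fix: Compute the overall average in a scalar subquery and compare each group's MIN against it in HAVING

Corrected query:
SELECT major FROM students GROUP BY major HAVING MIN(gpa) > (SELECT AVG(gpa) FROM students)

Result:
(no rows)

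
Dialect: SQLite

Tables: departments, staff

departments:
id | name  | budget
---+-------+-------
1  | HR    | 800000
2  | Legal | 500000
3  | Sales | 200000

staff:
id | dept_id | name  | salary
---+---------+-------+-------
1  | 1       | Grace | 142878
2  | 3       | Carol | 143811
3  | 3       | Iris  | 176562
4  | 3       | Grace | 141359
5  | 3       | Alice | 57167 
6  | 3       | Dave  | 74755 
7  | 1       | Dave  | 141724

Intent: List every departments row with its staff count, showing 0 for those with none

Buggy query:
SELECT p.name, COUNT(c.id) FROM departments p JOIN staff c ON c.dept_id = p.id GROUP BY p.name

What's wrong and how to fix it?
Bug: An inner join excludes parents with zero children

Fix: Use LEFT JOIN so parents without children still appear (COUNT(c.id) gives 0)

Corrected query:
SELECT p.name, COUNT(c.id) FROM departments p LEFT JOIN staff c ON c.dept_id = p.id GROUP BY p.name

Result:
name  | COUNT(c.id)
------+------------
HR    | 2          
Legal | 0          
Sales | 5          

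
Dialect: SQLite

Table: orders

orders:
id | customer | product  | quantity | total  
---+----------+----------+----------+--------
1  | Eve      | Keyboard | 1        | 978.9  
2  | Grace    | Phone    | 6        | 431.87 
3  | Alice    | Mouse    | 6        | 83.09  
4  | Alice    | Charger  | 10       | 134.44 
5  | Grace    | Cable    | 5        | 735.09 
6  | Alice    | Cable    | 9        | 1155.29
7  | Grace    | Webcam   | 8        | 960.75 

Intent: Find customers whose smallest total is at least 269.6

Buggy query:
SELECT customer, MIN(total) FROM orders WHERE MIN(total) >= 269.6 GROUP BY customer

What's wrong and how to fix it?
Bug: MIN() in WHERE is a misuse of aggregate

Fix: Use HAVING for the per-group MIN condition

Corrected query:
SELECT customer, MIN(total) FROM orders GROUP BY customer HAVING MIN(total) >= 269.6

Result:
customer | MIN(total)
---------+-----------
Eve      | 978.9     
Grace    | 431.87    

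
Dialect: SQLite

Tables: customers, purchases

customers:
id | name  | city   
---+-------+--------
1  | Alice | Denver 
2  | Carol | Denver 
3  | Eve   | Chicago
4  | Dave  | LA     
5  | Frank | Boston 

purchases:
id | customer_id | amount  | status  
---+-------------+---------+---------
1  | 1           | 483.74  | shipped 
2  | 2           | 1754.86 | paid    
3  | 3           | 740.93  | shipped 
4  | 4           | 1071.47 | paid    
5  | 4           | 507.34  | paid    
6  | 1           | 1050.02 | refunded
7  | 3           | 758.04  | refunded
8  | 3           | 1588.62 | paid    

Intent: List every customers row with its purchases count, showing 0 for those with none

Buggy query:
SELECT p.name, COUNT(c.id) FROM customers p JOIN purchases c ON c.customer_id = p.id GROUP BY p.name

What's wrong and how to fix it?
Bug: INNER JOIN drops customers rows that have no matching purchases rows

Fix: Use LEFT JOIN so parents without children still appear (COUNT(c.id) gives 0)

Corrected query:
SELECT p.name, COUNT(c.id) FROM customers p LEFT JOIN purchases c ON c.customer_id = p.id GROUP BY p.name

Result:
name  | COUNT(c.id)
------+------------
Alice | 2          
Carol | 1          
Dave  | 2          
Eve   | 3          
Frank | 0          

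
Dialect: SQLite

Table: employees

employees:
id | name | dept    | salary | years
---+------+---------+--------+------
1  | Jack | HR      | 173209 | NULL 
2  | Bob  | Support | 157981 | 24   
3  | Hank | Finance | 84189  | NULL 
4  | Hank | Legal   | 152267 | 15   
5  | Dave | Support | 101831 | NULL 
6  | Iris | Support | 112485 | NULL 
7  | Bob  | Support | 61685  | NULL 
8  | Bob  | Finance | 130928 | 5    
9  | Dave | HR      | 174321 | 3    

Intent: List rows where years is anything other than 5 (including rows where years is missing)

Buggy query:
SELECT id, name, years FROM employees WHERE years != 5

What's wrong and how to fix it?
Bug: Inequality against NULL is unknown, not true; rows with NULL are dropped

Fix: Add an explicit OR years IS NULL to include the missing-value rows

Corrected query:
SELECT id, name, years FROM employees WHERE years != 5 OR years IS NULL

Result:
id | name | years
---+------+------
1  | Jack | NULL 
2  | Bob  | 24   
3  | Hank | NULL 
4  | Hank | 15   
5  | Dave | NULL 
6  | Iris | NULL 
7  | Bob  | NULL 
9  | Dave | 3    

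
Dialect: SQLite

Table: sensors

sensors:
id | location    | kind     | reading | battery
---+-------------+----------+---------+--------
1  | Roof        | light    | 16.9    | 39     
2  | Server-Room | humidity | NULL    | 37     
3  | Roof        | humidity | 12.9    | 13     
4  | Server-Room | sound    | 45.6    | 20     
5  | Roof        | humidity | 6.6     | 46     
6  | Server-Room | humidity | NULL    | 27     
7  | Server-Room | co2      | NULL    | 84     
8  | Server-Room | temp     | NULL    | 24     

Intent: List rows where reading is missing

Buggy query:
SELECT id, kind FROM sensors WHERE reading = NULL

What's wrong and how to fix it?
Bug: Comparing to NULL with '=' never matches; NULL = NULL is unknown, not true

Fix: Use IS NULL to test for NULL

Corrected query:
SELECT id, kind FROM sensors WHERE reading IS NULL

Result:
id | kind    
---+---------
2  | humidity
6  | humidity
7  | co2     
8  | temp    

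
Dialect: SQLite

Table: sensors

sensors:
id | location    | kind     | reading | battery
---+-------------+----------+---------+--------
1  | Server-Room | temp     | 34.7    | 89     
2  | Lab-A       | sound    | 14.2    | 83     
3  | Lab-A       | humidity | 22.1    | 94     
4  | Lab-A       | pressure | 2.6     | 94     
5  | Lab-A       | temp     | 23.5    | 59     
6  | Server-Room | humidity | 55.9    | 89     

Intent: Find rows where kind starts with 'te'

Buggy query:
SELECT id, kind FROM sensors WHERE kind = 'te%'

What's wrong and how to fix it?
Bug: Wildcards only work with LIKE; '=' treats '%' as a literal character

Fix: Replace '=' with LIKE so 'te%' is treated as a pattern

Corrected query:
SELECT id, kind FROM sensors WHERE kind LIKE 'te%'

Result:
id | kind
---+-----
1  | temp
5  | temp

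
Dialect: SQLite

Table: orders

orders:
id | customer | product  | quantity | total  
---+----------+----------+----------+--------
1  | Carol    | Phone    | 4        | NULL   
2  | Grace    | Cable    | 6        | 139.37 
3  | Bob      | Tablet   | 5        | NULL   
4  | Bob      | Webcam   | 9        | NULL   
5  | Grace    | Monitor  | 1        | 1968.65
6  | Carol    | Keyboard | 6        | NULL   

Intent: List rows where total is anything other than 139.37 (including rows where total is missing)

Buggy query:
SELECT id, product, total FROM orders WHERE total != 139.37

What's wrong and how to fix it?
Bug: 'total != 139.37' is unknown when total is NULL, so NULL rows are silently excluded

Fix: Add an explicit OR total IS NULL to include the missing-value rows

Corrected query:
SELECT id, product, total FROM orders WHERE total != 139.37 OR total IS NULL

Result:
id | product  | total  
---+----------+--------
1  | Phone    | NULL   
3  | Tablet   | NULL   
4  | Webcam   | NULL   
5  | Monitor  | 1968.65
6  | Keyboard | NULL   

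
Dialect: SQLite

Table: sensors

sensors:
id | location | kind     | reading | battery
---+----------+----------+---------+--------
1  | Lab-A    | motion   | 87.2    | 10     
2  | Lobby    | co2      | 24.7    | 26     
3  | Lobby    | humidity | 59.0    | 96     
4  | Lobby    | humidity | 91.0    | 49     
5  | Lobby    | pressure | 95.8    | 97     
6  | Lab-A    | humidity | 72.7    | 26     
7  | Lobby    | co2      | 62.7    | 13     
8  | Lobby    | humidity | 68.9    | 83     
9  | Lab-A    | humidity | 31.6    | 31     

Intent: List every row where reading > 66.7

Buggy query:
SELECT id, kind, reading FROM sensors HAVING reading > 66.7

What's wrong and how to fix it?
Bug: This is a non-aggregate query (no GROUP BY, no aggregates), so in SQLite the HAVING clause is invalid here; a row-level condition belongs in WHERE

Fix: Use WHERE for row-level filtering

Corrected query:
SELECT id, kind, reading FROM sensors WHERE reading > 66.7

Result:
id | kind     | reading
---+----------+--------
1  | motion   | 87.2   
4  | humidity | 91     
5  | pressure | 95.8   
6  | humidity | 72.7   
8  | humidity | 68.9   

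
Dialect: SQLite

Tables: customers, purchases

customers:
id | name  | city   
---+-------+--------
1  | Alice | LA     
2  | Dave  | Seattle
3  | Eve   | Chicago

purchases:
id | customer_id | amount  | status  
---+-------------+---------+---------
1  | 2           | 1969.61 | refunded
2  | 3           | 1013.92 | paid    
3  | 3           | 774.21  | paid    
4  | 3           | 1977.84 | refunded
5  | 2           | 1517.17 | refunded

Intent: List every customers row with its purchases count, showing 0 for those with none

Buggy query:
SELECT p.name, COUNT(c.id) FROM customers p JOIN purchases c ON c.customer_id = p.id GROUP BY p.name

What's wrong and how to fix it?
Bug: INNER JOIN drops customers rows that have no matching purchases rows

Fix: Switch to LEFT JOIN to retain unmatched parent rows

Corrected query:
SELECT p.name, COUNT(c.id) FROM customers p LEFT JOIN purchases c ON c.customer_id = p.id GROUP BY p.name

Result:
name  | COUNT(c.id)
------+------------
Alice | 0          
Dave  | 2          
Eve   | 3          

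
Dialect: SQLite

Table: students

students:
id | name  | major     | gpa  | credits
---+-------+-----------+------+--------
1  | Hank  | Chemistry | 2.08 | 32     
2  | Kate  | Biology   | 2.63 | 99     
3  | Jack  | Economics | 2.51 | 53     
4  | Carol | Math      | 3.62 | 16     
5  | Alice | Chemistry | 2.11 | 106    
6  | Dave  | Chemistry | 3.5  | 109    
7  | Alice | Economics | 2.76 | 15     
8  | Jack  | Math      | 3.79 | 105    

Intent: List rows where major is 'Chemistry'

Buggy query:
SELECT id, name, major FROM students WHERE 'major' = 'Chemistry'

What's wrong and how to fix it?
Bug: 'major' in single quotes is a string literal, not the column; the comparison is literal-vs-literal and never true

Fix: Remove the quotes around the column name (or use double quotes for an identifier)

Corrected query:
SELECT id, name, major FROM students WHERE major = 'Chemistry'

Result:
id | name  | major    
---+-------+----------
1  | Hank  | Chemistry
5  | Alice | Chemistry
6  | Dave  | Chemistry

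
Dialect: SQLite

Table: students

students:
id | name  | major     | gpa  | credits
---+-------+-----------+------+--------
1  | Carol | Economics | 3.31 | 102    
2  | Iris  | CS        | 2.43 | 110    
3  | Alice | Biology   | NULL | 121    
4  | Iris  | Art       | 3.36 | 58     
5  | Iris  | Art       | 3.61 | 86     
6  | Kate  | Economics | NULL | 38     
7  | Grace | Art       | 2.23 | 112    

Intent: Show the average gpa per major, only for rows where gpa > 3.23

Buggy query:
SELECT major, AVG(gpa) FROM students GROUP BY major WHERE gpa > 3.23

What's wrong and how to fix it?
Bug: Row-level WHERE must come before GROUP BY in the clause order

Fix: Move the WHERE clause before GROUP BY

Corrected query:
SELECT major, AVG(gpa) FROM students WHERE gpa > 3.23 GROUP BY major

Result:
major     | AVG(gpa)
----------+---------
Art       | 3.485   
Economics | 3.31    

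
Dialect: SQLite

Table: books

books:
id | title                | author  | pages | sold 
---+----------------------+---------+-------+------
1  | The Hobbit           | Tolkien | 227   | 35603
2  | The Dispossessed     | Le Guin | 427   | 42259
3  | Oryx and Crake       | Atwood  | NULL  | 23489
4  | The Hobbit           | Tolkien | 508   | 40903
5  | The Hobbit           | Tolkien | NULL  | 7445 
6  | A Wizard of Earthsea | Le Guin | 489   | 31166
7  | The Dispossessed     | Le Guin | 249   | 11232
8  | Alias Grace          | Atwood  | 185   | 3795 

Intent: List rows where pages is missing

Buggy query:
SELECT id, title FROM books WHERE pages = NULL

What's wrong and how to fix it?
Bug: Comparing to NULL with '=' never matches; NULL = NULL is unknown, not true

Fix: Use IS NULL to test for NULL

Corrected query:
SELECT id, title FROM books WHERE pages IS NULL

Result:
id | title         
---+---------------
3  | Oryx and Crake
5  | The Hobbit    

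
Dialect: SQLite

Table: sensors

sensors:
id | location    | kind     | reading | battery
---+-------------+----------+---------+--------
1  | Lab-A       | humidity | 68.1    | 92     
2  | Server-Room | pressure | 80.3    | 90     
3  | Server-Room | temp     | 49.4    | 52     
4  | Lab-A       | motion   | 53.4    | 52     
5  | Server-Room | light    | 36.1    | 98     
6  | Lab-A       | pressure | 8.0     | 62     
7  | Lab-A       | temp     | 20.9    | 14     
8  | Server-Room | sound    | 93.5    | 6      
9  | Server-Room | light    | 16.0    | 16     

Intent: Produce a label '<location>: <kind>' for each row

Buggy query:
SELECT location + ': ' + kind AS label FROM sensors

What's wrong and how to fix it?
Bug: '+' is numeric addition; on text columns SQLite converts them to 0 instead of concatenating

Fix: Replace + with || to concatenate text

Corrected query:
SELECT location || ': ' || kind AS label FROM sensors

Result:
label                
---------------------
Lab-A: humidity      
Server-Room: pressure
Server-Room: temp    
Lab-A: motion        
Server-Room: light   
Lab-A: pressure      
Lab-A: temp          
Server-Room: sound   
Server-Room: light   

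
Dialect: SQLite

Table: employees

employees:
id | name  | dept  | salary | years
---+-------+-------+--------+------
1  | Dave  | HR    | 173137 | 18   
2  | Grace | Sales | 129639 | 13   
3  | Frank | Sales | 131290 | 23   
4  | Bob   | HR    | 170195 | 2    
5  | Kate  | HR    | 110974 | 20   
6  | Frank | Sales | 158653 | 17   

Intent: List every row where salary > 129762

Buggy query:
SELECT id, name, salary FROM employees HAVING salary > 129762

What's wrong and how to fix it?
Bug: HAVING filters the output of aggregation, but this query has no GROUP BY and no aggregate functions, so SQLite rejects it (HAVING clause on a non-aggregate query); the condition here is per row

Fix: Use WHERE for row-level filtering

Corrected query:
SELECT id, name, salary FROM employees WHERE salary > 129762

Result:
id | name  | salary
---+-------+-------
1  | Dave  | 173137
3  | Frank | 131290
4  | Bob   | 170195
6  | Frank | 158653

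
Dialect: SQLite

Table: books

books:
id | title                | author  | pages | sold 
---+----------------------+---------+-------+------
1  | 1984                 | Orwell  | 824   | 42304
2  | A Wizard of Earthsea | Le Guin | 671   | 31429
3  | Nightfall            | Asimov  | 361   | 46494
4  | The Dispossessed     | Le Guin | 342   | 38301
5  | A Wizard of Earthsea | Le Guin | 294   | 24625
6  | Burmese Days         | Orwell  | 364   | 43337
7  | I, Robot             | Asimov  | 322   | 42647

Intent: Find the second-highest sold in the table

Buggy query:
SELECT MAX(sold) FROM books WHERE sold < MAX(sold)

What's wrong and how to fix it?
Bug: MAX(sold) on the right of the comparison is an aggregate-in-WHERE error

Fix: Compute the overall MAX in a subquery, then take MAX of rows below it

Corrected query:
SELECT MAX(sold) FROM books WHERE sold < (SELECT MAX(sold) FROM books)

Result:
MAX(sold)
---------
43337    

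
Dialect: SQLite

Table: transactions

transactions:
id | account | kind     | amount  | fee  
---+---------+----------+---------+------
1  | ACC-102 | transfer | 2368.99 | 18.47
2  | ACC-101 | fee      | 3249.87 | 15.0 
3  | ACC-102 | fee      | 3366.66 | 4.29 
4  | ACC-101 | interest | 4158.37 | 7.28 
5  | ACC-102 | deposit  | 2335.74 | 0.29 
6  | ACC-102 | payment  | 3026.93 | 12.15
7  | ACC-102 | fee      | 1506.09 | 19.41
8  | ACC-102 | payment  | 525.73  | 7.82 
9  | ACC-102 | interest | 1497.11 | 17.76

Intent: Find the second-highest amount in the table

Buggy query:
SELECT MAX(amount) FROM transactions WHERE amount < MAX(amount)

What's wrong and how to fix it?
Bug: The inner MAX is an aggregate inside WHERE, which is not allowed

Fix: Compute the overall MAX in a subquery, then take MAX of rows below it

Corrected query:
SELECT MAX(amount) FROM transactions WHERE amount < (SELECT MAX(amount) FROM transactions)

Result:
MAX(amount)
-----------
3366.66    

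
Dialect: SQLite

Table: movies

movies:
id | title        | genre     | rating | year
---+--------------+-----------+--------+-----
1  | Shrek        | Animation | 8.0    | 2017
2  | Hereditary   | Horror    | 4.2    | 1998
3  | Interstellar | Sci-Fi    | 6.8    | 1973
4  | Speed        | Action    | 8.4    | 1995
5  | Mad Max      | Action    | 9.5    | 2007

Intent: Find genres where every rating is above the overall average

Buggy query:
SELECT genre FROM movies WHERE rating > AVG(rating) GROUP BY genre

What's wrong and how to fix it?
Bug: AVG() is an aggregate; it can't sit directly in WHERE

Fix: Compute the overall average in a scalar subquery and compare each group's MIN against it in HAVING

Corrected query:
SELECT genre FROM movies GROUP BY genre HAVING MIN(rating) > (SELECT AVG(rating) FROM movies)

Result:
genre    
---------
Action   
Animation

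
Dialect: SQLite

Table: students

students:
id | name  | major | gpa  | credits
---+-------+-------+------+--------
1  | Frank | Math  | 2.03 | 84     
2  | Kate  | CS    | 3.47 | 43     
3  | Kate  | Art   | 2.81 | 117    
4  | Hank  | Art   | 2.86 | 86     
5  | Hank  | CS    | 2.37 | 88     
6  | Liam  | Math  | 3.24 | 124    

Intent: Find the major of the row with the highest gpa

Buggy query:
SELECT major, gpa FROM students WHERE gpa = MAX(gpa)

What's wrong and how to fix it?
Bug: MAX(gpa) is an aggregate and cannot be used directly in WHERE

Fix: Use a subquery: WHERE gpa = (SELECT MAX(gpa) FROM students)

Corrected query:
SELECT major, gpa FROM students WHERE gpa = (SELECT MAX(gpa) FROM students)

Result:
major | gpa 
------+-----
CS    | 3.47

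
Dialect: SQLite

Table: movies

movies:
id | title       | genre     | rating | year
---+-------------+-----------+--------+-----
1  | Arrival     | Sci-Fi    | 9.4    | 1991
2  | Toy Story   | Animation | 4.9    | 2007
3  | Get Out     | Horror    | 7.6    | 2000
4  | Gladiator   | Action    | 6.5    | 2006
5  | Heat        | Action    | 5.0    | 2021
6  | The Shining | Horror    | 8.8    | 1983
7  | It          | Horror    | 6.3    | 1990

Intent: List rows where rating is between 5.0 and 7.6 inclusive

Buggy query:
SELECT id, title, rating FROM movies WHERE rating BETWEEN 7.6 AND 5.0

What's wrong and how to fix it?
Bug: BETWEEN expects the lower bound first; with 7.6 AND 5.0 the range is empty

Fix: Swap the bounds so the smaller value comes first

Corrected query:
SELECT id, title, rating FROM movies WHERE rating BETWEEN 5.0 AND 7.6

Result:
id | title     | rating
---+-----------+-------
3  | Get Out   | 7.6   
4  | Gladiator | 6.5   
5  | Heat      | 5     
7  | It        | 6.3   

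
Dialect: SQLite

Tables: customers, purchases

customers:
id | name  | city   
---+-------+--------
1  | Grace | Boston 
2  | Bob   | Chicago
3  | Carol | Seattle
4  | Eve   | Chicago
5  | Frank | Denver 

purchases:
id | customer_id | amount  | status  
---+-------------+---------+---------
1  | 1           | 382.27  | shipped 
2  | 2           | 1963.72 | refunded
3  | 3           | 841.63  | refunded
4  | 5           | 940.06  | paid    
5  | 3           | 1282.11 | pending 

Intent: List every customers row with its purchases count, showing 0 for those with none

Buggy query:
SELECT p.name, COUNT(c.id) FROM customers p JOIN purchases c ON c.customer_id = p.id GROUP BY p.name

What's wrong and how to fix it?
Bug: INNER JOIN drops customers rows that have no matching purchases rows

Fix: Switch to LEFT JOIN to retain unmatched parent rows

Corrected query:
SELECT p.name, COUNT(c.id) FROM customers p LEFT JOIN purchases c ON c.customer_id = p.id GROUP BY p.name

Result:
name  | COUNT(c.id)
------+------------
Bob   | 1          
Carol | 2          
Eve   | 0          
Frank | 1          
Grace | 1          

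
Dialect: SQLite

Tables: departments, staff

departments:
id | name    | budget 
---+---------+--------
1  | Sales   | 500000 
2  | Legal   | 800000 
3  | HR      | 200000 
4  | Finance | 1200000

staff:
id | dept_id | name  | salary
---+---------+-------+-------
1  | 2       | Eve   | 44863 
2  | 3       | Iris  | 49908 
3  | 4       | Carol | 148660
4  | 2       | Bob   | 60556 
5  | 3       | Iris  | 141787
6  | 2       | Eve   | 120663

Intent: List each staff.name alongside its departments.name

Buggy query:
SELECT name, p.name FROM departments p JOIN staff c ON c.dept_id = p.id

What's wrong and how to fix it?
Bug: Both tables have a 'name' column; the unqualified reference is ambiguous

Fix: Prefix ambiguous columns with the table alias

Corrected query:
SELECT c.name, p.name FROM departments p JOIN staff c ON c.dept_id = p.id

Result:
name  | name   
------+--------
Eve   | Legal  
Iris  | HR     
Carol | Finance
Bob   | Legal  
Iris  | HR     
Eve   | Legal  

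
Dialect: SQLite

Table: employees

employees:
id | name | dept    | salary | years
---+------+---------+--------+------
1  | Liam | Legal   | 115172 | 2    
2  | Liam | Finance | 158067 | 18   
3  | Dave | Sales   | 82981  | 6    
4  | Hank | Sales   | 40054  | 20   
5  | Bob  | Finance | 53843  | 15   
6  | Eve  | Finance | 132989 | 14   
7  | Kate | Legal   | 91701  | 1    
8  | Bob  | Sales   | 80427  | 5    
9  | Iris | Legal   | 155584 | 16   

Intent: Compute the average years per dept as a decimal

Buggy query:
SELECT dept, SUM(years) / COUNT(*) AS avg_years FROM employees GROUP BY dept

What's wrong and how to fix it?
Bug: SUM(years) and COUNT(*) are both integers; the division truncates the fractional part

Fix: Multiply by 1.0 (or CAST to REAL) to force floating-point division

Corrected query:
SELECT dept, SUM(years) * 1.0 / COUNT(*) AS avg_years FROM employees GROUP BY dept

Result:
dept    | avg_years
--------+----------
Finance | 15.666667
Legal   | 6.333333 
Sales   | 10.333333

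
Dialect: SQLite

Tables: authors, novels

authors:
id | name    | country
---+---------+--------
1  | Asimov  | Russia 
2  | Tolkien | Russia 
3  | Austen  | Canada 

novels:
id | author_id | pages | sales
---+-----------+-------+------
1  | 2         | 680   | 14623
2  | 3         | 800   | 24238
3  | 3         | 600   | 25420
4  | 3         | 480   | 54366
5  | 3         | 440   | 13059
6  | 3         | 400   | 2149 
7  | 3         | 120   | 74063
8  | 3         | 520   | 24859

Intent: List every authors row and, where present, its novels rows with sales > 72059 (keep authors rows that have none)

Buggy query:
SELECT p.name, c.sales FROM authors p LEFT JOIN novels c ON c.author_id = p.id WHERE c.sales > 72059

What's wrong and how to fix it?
Bug: A WHERE condition on the right-hand table after LEFT JOIN drops unmatched parents

Fix: Put 'c.sales > 72059' in the JOIN's ON clause instead of WHERE

Corrected query:
SELECT p.name, c.sales FROM authors p LEFT JOIN novels c ON c.author_id = p.id AND c.sales > 72059

Result:
name    | sales
--------+------
Asimov  | NULL 
Tolkien | NULL 
Austen  | 74063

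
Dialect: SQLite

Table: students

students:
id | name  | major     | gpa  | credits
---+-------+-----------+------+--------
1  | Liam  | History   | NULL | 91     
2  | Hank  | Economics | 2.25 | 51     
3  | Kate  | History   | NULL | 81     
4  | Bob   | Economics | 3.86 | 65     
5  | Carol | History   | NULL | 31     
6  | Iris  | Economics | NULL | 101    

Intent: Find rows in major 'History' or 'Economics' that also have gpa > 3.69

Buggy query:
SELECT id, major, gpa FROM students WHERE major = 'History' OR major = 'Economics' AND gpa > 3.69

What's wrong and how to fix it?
Bug: AND binds tighter than OR, so this parses as major = 'History' OR (major = 'Economics' AND gpa > 3.69)

Fix: Group the OR with parentheses (or use IN), then AND the threshold

Corrected query:
SELECT id, major, gpa FROM students WHERE (major = 'History' OR major = 'Economics') AND gpa > 3.69

Result:
id | major     | gpa 
---+-----------+-----
4  | Economics | 3.86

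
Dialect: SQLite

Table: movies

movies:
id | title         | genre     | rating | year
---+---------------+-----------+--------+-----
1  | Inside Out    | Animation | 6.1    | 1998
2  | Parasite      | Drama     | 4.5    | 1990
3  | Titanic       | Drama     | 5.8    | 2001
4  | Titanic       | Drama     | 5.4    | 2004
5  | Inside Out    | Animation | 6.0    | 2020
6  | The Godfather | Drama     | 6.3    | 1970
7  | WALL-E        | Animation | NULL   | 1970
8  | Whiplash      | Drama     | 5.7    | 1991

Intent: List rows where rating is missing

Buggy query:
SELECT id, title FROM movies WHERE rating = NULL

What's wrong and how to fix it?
Bug: Comparing to NULL with '=' never matches; NULL = NULL is unknown, not true

Fix: Use IS NULL to test for NULL

Corrected query:
SELECT id, title FROM movies WHERE rating IS NULL

Result:
id | title 
---+-------
7  | WALL-E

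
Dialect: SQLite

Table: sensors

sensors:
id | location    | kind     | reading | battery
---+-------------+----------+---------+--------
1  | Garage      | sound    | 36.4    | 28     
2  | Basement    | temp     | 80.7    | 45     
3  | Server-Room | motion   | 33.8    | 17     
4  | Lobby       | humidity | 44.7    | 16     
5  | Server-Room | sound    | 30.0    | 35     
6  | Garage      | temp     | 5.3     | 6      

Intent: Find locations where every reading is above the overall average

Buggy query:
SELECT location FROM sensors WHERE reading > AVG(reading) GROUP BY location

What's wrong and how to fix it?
Bug: AVG() is an aggregate; it can't sit directly in WHERE

Fix: Use a subquery for AVG and a HAVING MIN(...) filter so the condition holds for every row in the group

Corrected query:
SELECT location FROM sensors GROUP BY location HAVING MIN(reading) > (SELECT AVG(reading) FROM sensors)

Result:
location
--------
Basement
Lobby   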